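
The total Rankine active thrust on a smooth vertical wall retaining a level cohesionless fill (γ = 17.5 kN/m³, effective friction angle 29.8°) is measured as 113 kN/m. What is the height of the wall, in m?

6.20 m

K_a = 0.3360. P_a = ½ K_a γ H² ⇒ H = √(2P_a/(K_a γ)).
H = √(2×113/(0.3360×17.5)) = 6.199 m.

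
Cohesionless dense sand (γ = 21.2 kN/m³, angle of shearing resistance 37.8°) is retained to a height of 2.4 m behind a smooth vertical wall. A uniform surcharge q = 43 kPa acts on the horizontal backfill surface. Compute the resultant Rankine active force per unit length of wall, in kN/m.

K_a = tan²(45° − φ/2) = 0.2400.
Soil triangle: ½ K_a γ H² = 0.5×0.2400×21.2×2.4² = 14.65 kN/m.
Surcharge rectangle: K_a q H = 0.2400×43×2.4 = 24.77 kN/m.
Total = 14.65 + 24.77 = 39.42 kN/m.

39.4 kN/m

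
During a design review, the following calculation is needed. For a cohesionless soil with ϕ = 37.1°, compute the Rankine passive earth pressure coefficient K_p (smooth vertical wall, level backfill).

K_p = (1 + sin φ)/(1 − sin φ) = tan²(45° + 37.1°/2) = 4.040.

4.04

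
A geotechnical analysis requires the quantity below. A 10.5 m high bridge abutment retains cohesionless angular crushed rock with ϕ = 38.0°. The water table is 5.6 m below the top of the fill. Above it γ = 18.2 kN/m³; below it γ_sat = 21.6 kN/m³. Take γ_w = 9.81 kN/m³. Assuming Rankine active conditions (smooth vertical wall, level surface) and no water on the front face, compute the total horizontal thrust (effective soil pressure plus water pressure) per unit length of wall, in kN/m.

338 kN/m

K_a = tan²(45° − φ/2) = 0.2379.
γ' = 21.6 − 9.81 = 11.79 kN/m³. Depth below WT = 4.9 m.
σ'_h at WT = K_a γ d_w = 24.25 kPa; at base = 24.25 + K_a γ' × 4.9 = 37.99 kPa.
P₁ (0–5.6 m) = ½×24.25×5.6 = 67.89. P₂ (5.6–10.5 m) = ½(24.25+37.99)×4.9 = 152.5.
P_w = ½ γ_w h₂² = 0.5×9.81×4.9² = 117.8. Total = 67.89+152.5+117.8 = 338.1 kN/m.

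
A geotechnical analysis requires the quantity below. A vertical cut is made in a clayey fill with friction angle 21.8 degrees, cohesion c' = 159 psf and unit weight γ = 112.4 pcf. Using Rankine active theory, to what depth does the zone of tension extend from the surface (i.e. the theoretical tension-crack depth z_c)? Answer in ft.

K_a = tan²(45° − 21.8°/2) = 0.4584; √K_a = 0.6771.
The active pressure is zero where K_a γ z = 2c√K_a, so z_c = 2c/(γ√K_a) = 2×159/(112.4×0.6771) = 4.179 ft.

4.18 ft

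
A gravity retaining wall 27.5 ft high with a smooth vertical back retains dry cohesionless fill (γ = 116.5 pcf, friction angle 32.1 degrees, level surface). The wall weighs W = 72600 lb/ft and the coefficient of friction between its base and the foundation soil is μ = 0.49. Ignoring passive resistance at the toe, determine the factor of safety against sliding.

K_a = tan²(45° − 32.1°/2) = 0.3060.
P_a = ½K_aγH² = 0.5×0.3060×116.5×27.5² = 13480 lb/ft, acting at H/3 = 9.167 ft above the base.
FS_sliding = μW / P_a = 0.49×72600 / 13480 = 2.639.

2.64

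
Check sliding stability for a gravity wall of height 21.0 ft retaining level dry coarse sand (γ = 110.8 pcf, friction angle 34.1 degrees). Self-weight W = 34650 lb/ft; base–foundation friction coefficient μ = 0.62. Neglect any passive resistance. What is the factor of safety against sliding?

K_a = tan²(45° − 34.1°/2) = 0.2815.
P_a = ½K_aγH² = 0.5×0.2815×110.8×21.0² = 6878 lb/ft, acting at H/3 = 7.000 ft above the base.
FS_sliding = μW / P_a = 0.62×34650 / 6878 = 3.123.

3.12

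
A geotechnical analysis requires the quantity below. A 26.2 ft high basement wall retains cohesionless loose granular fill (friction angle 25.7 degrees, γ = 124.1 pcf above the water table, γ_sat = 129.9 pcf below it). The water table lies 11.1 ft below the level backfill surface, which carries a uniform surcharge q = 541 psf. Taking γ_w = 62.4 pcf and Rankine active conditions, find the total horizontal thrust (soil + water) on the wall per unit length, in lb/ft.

K_a = tan²(45° − φ/2) = 0.3950.
γ' = 129.9 − 62.4 = 67.50 pcf. h₂ = H − d_w = 15.1 ft.
σ'_h: at surface K_a·q = 213.7; at WT K_a(q+γd_w) = 757.9; at base K_a(q+γd_w+γ'h₂) = 1161 psf.
P₁ = ½(213.7+757.9)×11.1 = 5392; P₂ = ½(757.9+1161)×15.1 = 14480; P_w = ½γ_w h₂² = 7114.
Total = 5392+14480+7114 = 26990 lb/ft.

27000 lb/ft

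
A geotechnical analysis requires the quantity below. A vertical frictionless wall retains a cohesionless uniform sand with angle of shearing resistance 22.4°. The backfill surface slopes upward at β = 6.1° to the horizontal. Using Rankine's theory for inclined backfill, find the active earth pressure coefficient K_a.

0.459

K_a = cos β · (cos β − √(cos²β − cos²φ)) / (cos β + √(cos²β − cos²φ)).
cos β = 0.9943, cos φ = 0.9245, √(cos²β − cos²φ) = 0.3660.
K_a = 0.9943 × (0.9943 − 0.3660)/(0.9943 + 0.3660) = 0.4593.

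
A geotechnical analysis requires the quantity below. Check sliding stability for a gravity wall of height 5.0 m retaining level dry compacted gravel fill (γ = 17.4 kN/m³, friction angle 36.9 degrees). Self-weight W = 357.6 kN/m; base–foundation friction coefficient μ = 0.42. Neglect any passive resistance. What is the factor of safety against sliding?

K_a = tan²(45° − 36.9°/2) = 0.2497.
P_a = ½K_aγH² = 0.5×0.2497×17.4×5.0² = 54.30 kN/m, acting at H/3 = 1.667 m above the base.
FS_sliding = μW / P_a = 0.42×357.6 / 54.30 = 2.766.

2.77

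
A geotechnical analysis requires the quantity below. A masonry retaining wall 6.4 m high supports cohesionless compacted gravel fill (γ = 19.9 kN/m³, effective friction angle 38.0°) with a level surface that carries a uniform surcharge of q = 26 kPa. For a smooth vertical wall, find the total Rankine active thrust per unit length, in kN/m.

137 kN/m

K_a = tan²(45° − φ/2) = 0.2379.
Soil triangle: ½ K_a γ H² = 0.5×0.2379×19.9×6.4² = 96.95 kN/m.
Surcharge rectangle: K_a q H = 0.2379×26×6.4 = 39.58 kN/m.
Total = 96.95 + 39.58 = 136.5 kN/m.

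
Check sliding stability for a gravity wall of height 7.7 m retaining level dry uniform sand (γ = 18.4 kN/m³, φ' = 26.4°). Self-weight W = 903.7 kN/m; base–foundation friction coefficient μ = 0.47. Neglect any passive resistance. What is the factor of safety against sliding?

K_a = tan²(45° − 26.4°/2) = 0.3844.
P_a = ½K_aγH² = 0.5×0.3844×18.4×7.7² = 209.7 kN/m, acting at H/3 = 2.567 m above the base.
FS_sliding = μW / P_a = 0.47×903.7 / 209.7 = 2.026.

2.03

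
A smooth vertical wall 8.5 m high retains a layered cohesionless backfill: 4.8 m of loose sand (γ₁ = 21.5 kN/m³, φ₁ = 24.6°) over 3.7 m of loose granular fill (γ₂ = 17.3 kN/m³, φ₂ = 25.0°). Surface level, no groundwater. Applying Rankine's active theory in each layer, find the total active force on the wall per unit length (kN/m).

K_a1 = tan²(45°−24.6°/2) = 0.4121; K_a2 = tan²(45°−25.0°/2) = 0.4059.
Layer 1: σ at base = K_a1 γ₁ h₁ = 42.53 kPa; P₁ = ½×42.53×4.8 = 102.1.
Layer 2: σ_v at top = γ₁h₁ = 103.2; σ_h top = K_a2×103.2 = 41.88; σ_h base = K_a2×(103.2+17.3×3.7) = 67.86.
P₂ = ½(41.88+67.86)×3.7 = 203.0. Total P_a = 102.1+203.0 = 305.1 kN/m.

305 kN/m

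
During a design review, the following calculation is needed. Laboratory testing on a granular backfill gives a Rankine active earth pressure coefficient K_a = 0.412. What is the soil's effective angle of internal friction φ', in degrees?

K_a = tan²(45° − φ/2) ⇒ 45° − φ/2 = arctan(√0.412) = 32.70°.
φ = 2(45° − 32.70°) = 24.61°.

24.6°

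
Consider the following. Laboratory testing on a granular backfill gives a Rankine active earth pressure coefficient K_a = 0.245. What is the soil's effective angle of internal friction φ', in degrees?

37.3°

K_a = tan²(45° − φ/2) ⇒ 45° − φ/2 = arctan(√0.245) = 26.33°.
φ = 2(45° − 26.33°) = 37.33°.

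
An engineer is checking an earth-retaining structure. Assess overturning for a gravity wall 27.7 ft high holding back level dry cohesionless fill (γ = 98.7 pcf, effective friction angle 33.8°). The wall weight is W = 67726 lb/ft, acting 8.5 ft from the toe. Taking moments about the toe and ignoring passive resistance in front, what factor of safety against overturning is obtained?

5.78

K_a = tan²(45° − 33.8°/2) = 0.2851.
P_a = ½K_aγH² = 0.5×0.2851×98.7×27.7² = 10800 lb/ft, acting at H/3 = 9.233 ft above the base.
Overturning moment M_o = P_a × H/3 = 10800 × 9.233 = 99680.
Resisting moment M_r = W × 8.5 = 67726 × 8.5 = 575700.
FS_overturning = M_r/M_o = 575700/99680 = 5.775.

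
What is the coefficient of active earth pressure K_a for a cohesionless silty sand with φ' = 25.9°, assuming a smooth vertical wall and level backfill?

K_a = tan²(45° − φ/2) = tan²(32.05°) = 0.3920.

0.392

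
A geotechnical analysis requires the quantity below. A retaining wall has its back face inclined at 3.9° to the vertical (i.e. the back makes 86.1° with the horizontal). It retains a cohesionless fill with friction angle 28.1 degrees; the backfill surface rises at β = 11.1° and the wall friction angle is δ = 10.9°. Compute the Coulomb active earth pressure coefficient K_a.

K_a = sin²(α+φ) / [sin²α · sin(α−δ) · (1 + √{sin(φ+δ)sin(φ−β) / (sin(α−δ)sin(α+β))})²].
With α = 86.1°, φ = 28.1°, δ = 10.9°, β = 11.1°: K_a = 0.4181.

0.418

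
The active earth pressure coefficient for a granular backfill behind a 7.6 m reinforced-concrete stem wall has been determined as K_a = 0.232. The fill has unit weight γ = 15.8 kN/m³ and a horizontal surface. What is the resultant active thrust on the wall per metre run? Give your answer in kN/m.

P = ½ K_a γ H² = 0.5 × 0.232 × 15.8 × 7.6² = 105.9 kN/m.

106 kN/m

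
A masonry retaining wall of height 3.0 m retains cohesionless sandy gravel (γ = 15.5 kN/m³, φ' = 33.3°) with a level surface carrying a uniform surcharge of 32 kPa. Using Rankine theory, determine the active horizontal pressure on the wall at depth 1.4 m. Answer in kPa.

K_a = (1 − sin φ)/(1 + sin φ) = 0.2911.
σ_v = γz + q = 15.5 × 1.4 + 32 = 53.70 kPa.
σ_h = K_a σ_v = 0.2911 × 53.70 = 15.63 kPa.

15.6 kPa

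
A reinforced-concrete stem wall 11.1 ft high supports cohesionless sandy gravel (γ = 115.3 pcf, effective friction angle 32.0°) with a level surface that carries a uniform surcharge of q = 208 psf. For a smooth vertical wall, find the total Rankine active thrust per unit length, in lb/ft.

2890 lb/ft

K_a = tan²(45° − φ/2) = 0.3073.
Soil triangle: ½ K_a γ H² = 0.5×0.3073×115.3×11.1² = 2182 lb/ft.
Surcharge rectangle: K_a q H = 0.3073×208×11.1 = 709.4 lb/ft.
Total = 2182 + 709.4 = 2892 lb/ft.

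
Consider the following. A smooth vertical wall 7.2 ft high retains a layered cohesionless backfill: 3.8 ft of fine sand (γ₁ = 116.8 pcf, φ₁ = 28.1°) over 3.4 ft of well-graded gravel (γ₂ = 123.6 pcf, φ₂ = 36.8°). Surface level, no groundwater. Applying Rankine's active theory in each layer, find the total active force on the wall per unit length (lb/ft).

K_a1 = tan²(45°−28.1°/2) = 0.3596; K_a2 = tan²(45°−36.8°/2) = 0.2508.
Layer 1: σ at base = K_a1 γ₁ h₁ = 159.6 psf; P₁ = ½×159.6×3.8 = 303.3.
Layer 2: σ_v at top = γ₁h₁ = 443.8; σ_h top = K_a2×443.8 = 111.3; σ_h base = K_a2×(443.8+123.6×3.4) = 216.7.
P₂ = ½(111.3+216.7)×3.4 = 557.6. Total P_a = 303.3+557.6 = 860.8 lb/ft.

861 lb/ft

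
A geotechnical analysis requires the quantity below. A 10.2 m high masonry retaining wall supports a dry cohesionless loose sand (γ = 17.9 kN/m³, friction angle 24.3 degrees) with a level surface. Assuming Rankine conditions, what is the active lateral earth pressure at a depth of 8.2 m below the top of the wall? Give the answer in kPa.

61.2 kPa

K_a = (1 − sin φ)/(1 + sin φ) = 0.4169.
σ_h = K_a γ z = 0.4169 × 17.9 × 8.2 = 61.20 kPa.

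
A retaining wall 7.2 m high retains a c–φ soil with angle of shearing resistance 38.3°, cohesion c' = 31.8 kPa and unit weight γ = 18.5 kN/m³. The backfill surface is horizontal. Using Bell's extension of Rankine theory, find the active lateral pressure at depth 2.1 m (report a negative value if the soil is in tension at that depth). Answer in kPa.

K_a = (1 − sin φ)/(1 + sin φ) = 0.2347.
σ_a = K_a γ z − 2c√K_a = 0.2347×18.5×2.1 − 2×31.8×0.4845 = -21.69 kPa.

-21.7 kPa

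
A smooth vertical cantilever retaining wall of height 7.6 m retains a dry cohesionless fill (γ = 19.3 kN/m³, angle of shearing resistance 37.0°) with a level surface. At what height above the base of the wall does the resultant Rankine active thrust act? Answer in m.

2.53 m

K_a = 0.2486.
The pressure distribution is triangular, so the resultant acts at H/3 above the base = 7.6/3 = 2.533 m.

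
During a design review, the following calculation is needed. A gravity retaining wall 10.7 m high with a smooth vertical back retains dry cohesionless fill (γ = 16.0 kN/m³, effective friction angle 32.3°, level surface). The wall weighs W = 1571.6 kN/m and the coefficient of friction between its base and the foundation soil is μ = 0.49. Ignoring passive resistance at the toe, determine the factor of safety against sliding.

2.77

K_a = tan²(45° − 32.3°/2) = 0.3035.
P_a = ½K_aγH² = 0.5×0.3035×16.0×10.7² = 278.0 kN/m, acting at H/3 = 3.567 m above the base.
FS_sliding = μW / P_a = 0.49×1571.6 / 278.0 = 2.770.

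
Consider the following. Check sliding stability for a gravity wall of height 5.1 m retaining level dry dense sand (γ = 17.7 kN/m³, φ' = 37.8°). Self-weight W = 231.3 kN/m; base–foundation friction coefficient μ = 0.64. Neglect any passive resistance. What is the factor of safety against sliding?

2.68

K_a = tan²(45° − 37.8°/2) = 0.2400.
P_a = ½K_aγH² = 0.5×0.2400×17.7×5.1² = 55.24 kN/m, acting at H/3 = 1.700 m above the base.
FS_sliding = μW / P_a = 0.64×231.3 / 55.24 = 2.680.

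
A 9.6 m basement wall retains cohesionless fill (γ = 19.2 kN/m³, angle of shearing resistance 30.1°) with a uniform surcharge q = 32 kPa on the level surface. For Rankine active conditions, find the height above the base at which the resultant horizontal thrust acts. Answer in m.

K_a = 0.3320.
Triangular part P₁ = ½K_aγH² = 293.7 at H/3 = 3.200 m; rectangular part P₂ = K_a q H = 102.0 at H/2 = 4.800 m.
ȳ = (P₁·3.200 + P₂·4.800)/(P₁+P₂) = 3.612 m.

3.61 m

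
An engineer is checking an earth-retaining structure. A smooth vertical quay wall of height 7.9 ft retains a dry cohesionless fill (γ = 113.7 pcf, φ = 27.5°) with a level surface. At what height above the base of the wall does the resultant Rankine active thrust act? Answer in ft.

2.63 ft

K_a = 0.3682.
The pressure distribution is triangular, so the resultant acts at H/3 above the base = 7.9/3 = 2.633 ft.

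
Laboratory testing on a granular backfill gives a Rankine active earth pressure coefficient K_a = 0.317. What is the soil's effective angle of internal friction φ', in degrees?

K_a = tan²(45° − φ/2) ⇒ 45° − φ/2 = arctan(√0.317) = 29.38°.
φ = 2(45° − 29.38°) = 31.24°.

31.2°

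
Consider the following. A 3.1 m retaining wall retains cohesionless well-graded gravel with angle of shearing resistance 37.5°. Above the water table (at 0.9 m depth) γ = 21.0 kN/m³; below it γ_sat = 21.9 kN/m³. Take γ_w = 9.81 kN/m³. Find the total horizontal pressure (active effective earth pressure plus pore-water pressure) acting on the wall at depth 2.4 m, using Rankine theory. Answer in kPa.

K_a = (1 − sin φ)/(1 + sin φ) = 0.2432.
γ' = 21.9 − 9.81 = 12.09 kN/m³.
Effective vertical stress at 2.4 m: σ'_v = 21.0×0.9 + 12.09×1.50 = 37.03 kPa.
σ'_h = K_a σ'_v = 0.2432 × 37.03 = 9.007 kPa; u = γ_w × 1.50 = 14.71 kPa.
Total σ_h = 9.007 + 14.71 = 23.72 kPa.

23.7 kPa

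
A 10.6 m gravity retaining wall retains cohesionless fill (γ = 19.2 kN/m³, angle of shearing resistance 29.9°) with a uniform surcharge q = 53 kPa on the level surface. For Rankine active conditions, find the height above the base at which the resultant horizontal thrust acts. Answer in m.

4.14 m

K_a = 0.3347.
Triangular part P₁ = ½K_aγH² = 361.0 at H/3 = 3.533 m; rectangular part P₂ = K_a q H = 188.0 at H/2 = 5.300 m.
ȳ = (P₁·3.533 + P₂·5.300)/(P₁+P₂) = 4.138 m.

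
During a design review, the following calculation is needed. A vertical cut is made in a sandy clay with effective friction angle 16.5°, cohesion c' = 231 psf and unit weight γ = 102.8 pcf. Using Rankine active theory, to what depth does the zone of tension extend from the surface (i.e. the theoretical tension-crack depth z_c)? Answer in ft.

K_a = tan²(45° − 16.5°/2) = 0.5576; √K_a = 0.7467.
The active pressure is zero where K_a γ z = 2c√K_a, so z_c = 2c/(γ√K_a) = 2×231/(102.8×0.7467) = 6.018 ft.

6.02 ft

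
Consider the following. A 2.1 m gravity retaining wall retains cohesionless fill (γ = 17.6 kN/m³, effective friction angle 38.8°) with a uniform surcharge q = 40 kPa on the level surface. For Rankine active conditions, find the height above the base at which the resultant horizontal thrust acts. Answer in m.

K_a = 0.2296.
Triangular part P₁ = ½K_aγH² = 8.909 at H/3 = 0.7000 m; rectangular part P₂ = K_a q H = 19.28 at H/2 = 1.050 m.
ȳ = (P₁·0.7000 + P₂·1.050)/(P₁+P₂) = 0.9394 m.

0.939 m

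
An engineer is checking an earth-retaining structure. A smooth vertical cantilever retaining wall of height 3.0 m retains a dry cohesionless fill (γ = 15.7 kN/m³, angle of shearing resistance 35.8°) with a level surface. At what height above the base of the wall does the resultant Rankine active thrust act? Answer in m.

1.00 m

K_a = 0.2619.
The pressure distribution is triangular, so the resultant acts at H/3 above the base = 3.0/3 = 1.000 m.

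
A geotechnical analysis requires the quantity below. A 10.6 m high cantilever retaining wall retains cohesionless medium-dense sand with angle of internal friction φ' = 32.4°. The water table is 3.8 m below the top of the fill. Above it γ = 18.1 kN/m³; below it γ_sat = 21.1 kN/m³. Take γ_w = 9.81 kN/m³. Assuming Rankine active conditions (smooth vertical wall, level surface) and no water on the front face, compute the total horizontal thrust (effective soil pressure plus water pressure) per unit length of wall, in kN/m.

487 kN/m

K_a = tan²(45° − φ/2) = 0.3022.
γ' = 21.1 − 9.81 = 11.29 kN/m³. Depth below WT = 6.8 m.
σ'_h at WT = K_a γ d_w = 20.79 kPa; at base = 20.79 + K_a γ' × 6.8 = 43.99 kPa.
P₁ (0–3.8 m) = ½×20.79×3.8 = 39.50. P₂ (3.8–10.6 m) = ½(20.79+43.99)×6.8 = 220.2.
P_w = ½ γ_w h₂² = 0.5×9.81×6.8² = 226.8. Total = 39.50+220.2+226.8 = 486.5 kN/m.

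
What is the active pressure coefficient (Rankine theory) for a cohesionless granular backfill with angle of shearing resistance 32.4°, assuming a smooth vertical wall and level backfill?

K_a = tan²(45° − φ/2) = tan²(28.80°) = 0.3022.

0.302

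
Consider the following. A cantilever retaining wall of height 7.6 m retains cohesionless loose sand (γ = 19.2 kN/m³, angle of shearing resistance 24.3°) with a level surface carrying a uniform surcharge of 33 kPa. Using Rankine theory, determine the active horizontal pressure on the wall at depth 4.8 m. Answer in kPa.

K_a = (1 − sin φ)/(1 + sin φ) = 0.4169.
σ_v = γz + q = 19.2 × 4.8 + 33 = 125.2 kPa.
σ_h = K_a σ_v = 0.4169 × 125.2 = 52.18 kPa.

52.2 kPa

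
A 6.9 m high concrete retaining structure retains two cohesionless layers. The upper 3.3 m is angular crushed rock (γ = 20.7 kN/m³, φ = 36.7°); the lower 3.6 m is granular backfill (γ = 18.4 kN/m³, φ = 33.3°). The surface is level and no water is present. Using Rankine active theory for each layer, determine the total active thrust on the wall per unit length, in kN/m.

135 kN/m

K_a1 = tan²(45°−36.7°/2) = 0.2519; K_a2 = tan²(45°−33.3°/2) = 0.2911.
Layer 1: σ at base = K_a1 γ₁ h₁ = 17.20 kPa; P₁ = ½×17.20×3.3 = 28.39.
Layer 2: σ_v at top = γ₁h₁ = 68.31; σ_h top = K_a2×68.31 = 19.89; σ_h base = K_a2×(68.31+18.4×3.6) = 39.17.
P₂ = ½(19.89+39.17)×3.6 = 106.3. Total P_a = 28.39+106.3 = 134.7 kN/m.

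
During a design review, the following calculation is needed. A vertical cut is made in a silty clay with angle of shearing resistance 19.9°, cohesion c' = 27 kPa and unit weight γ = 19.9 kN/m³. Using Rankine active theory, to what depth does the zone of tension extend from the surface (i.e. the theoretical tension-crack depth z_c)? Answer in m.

3.87 m

K_a = tan²(45° − 19.9°/2) = 0.4921; √K_a = 0.7015.
The active pressure is zero where K_a γ z = 2c√K_a, so z_c = 2c/(γ√K_a) = 2×27/(19.9×0.7015) = 3.868 m.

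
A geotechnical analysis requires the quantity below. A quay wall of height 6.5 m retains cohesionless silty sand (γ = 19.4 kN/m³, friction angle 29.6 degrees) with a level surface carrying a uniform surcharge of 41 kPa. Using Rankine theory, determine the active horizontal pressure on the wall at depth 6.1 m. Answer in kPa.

54.0 kPa

K_a = (1 − sin φ)/(1 + sin φ) = 0.3387.
σ_v = γz + q = 19.4 × 6.1 + 41 = 159.3 kPa.
σ_h = K_a σ_v = 0.3387 × 159.3 = 53.97 kPa.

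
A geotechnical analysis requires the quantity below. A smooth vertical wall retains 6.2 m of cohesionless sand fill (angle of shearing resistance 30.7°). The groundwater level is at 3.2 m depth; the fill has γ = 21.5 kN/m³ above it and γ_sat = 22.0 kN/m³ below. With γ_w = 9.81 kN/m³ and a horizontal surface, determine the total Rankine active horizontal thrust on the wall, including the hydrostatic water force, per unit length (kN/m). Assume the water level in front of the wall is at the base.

K_a = tan²(45° − φ/2) = 0.3240.
γ' = 22.0 − 9.81 = 12.19 kN/m³. Depth below WT = 3.0 m.
σ'_h at WT = K_a γ d_w = 22.29 kPa; at base = 22.29 + K_a γ' × 3.0 = 34.14 kPa.
P₁ (0–3.2 m) = ½×22.29×3.2 = 35.67. P₂ (3.2–6.2 m) = ½(22.29+34.14)×3.0 = 84.65.
P_w = ½ γ_w h₂² = 0.5×9.81×3.0² = 44.14. Total = 35.67+84.65+44.14 = 164.5 kN/m.

164 kN/m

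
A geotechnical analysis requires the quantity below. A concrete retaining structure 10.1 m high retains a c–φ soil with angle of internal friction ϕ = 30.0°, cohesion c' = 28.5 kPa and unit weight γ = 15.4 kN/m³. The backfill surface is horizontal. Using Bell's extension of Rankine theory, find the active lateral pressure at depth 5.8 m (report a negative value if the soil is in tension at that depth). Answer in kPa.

K_a = (1 − sin φ)/(1 + sin φ) = 0.3333.
σ_a = K_a γ z − 2c√K_a = 0.3333×15.4×5.8 − 2×28.5×0.5774 = -3.136 kPa.

-3.14 kPa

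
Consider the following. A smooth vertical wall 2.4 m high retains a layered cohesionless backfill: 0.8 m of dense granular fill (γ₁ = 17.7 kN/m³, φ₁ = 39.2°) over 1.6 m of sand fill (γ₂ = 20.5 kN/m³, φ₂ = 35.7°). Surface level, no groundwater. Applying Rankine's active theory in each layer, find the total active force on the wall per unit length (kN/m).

K_a1 = tan²(45°−39.2°/2) = 0.2255; K_a2 = tan²(45°−35.7°/2) = 0.2630.
Layer 1: σ at base = K_a1 γ₁ h₁ = 3.193 kPa; P₁ = ½×3.193×0.8 = 1.277.
Layer 2: σ_v at top = γ₁h₁ = 14.16; σ_h top = K_a2×14.16 = 3.724; σ_h base = K_a2×(14.16+20.5×1.6) = 12.35.
P₂ = ½(3.724+12.35)×1.6 = 12.86. Total P_a = 1.277+12.86 = 14.14 kN/m.

14.1 kN/m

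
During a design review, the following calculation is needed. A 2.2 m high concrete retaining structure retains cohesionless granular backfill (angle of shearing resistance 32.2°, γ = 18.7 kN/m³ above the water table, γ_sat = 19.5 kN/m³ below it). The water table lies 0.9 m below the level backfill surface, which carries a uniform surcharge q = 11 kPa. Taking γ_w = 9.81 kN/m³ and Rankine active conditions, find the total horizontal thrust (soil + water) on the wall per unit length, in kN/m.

27.1 kN/m

K_a = tan²(45° − φ/2) = 0.3047.
γ' = 19.5 − 9.81 = 9.690 kN/m³. h₂ = H − d_w = 1.3 m.
σ'_h: at surface K_a·q = 3.352; at WT K_a(q+γd_w) = 8.481; at base K_a(q+γd_w+γ'h₂) = 12.32 kPa.
P₁ = ½(3.352+8.481)×0.9 = 5.325; P₂ = ½(8.481+12.32)×1.3 = 13.52; P_w = ½γ_w h₂² = 8.289.
Total = 5.325+13.52+8.289 = 27.13 kN/m.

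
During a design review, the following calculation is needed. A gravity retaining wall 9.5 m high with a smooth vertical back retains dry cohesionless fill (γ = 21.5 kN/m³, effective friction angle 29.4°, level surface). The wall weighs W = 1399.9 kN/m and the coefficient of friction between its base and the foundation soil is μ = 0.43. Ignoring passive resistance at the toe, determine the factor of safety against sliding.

1.82

K_a = tan²(45° − 29.4°/2) = 0.3415.
P_a = ½K_aγH² = 0.5×0.3415×21.5×9.5² = 331.3 kN/m, acting at H/3 = 3.167 m above the base.
FS_sliding = μW / P_a = 0.43×1399.9 / 331.3 = 1.817.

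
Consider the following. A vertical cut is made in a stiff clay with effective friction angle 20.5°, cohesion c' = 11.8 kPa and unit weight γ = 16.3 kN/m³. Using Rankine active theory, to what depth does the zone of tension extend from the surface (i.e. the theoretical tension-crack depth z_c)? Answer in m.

K_a = tan²(45° − 20.5°/2) = 0.4813; √K_a = 0.6937.
The active pressure is zero where K_a γ z = 2c√K_a, so z_c = 2c/(γ√K_a) = 2×11.8/(16.3×0.6937) = 2.087 m.

2.09 m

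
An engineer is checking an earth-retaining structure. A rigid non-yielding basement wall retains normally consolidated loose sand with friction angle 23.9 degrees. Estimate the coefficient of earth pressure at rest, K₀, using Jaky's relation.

K₀ = 1 − sin φ' = 1 − sin 23.9° = 0.5949.

0.595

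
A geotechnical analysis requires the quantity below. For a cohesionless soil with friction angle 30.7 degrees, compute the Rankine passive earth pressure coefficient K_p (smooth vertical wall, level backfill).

K_p = (1 + sin φ)/(1 − sin φ) = tan²(45° + 30.7°/2) = 3.086.

3.09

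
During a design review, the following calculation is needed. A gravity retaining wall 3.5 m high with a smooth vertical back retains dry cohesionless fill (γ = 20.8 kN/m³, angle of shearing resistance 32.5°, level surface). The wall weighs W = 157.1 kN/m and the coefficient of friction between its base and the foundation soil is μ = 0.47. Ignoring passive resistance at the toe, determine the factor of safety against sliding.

K_a = tan²(45° − 32.5°/2) = 0.3010.
P_a = ½K_aγH² = 0.5×0.3010×20.8×3.5² = 38.35 kN/m, acting at H/3 = 1.167 m above the base.
FS_sliding = μW / P_a = 0.47×157.1 / 38.35 = 1.926.

1.93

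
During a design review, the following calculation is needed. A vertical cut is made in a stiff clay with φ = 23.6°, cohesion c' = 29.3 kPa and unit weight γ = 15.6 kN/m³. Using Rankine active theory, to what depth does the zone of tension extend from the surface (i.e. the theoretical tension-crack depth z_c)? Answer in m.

5.74 m

K_a = tan²(45° − 23.6°/2) = 0.4282; √K_a = 0.6544.
The active pressure is zero where K_a γ z = 2c√K_a, so z_c = 2c/(γ√K_a) = 2×29.3/(15.6×0.6544) = 5.740 m.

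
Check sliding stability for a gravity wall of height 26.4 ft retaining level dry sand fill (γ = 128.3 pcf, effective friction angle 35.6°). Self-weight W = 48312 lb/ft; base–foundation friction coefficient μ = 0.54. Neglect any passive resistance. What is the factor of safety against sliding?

K_a = tan²(45° − 35.6°/2) = 0.2641.
P_a = ½K_aγH² = 0.5×0.2641×128.3×26.4² = 11810 lb/ft, acting at H/3 = 8.800 ft above the base.
FS_sliding = μW / P_a = 0.54×48312 / 11810 = 2.209.

2.21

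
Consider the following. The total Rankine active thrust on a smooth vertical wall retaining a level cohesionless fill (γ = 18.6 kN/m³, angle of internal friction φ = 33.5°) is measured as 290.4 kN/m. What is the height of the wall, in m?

10.4 m

K_a = 0.2887. P_a = ½ K_a γ H² ⇒ H = √(2P_a/(K_a γ)).
H = √(2×290.4/(0.2887×18.6)) = 10.40 m.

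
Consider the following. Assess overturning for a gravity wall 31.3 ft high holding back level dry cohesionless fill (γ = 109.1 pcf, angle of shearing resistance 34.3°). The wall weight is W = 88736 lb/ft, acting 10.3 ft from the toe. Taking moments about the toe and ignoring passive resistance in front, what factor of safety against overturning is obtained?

5.87

K_a = tan²(45° − 34.3°/2) = 0.2792.
P_a = ½K_aγH² = 0.5×0.2792×109.1×31.3² = 14920 lb/ft, acting at H/3 = 10.43 ft above the base.
Overturning moment M_o = P_a × H/3 = 14920 × 10.43 = 155700.
Resisting moment M_r = W × 10.3 = 88736 × 10.3 = 914000.
FS_overturning = M_r/M_o = 914000/155700 = 5.872.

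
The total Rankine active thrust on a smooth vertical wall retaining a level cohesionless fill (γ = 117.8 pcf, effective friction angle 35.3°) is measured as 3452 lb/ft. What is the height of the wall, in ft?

14.8 ft

K_a = 0.2675. P_a = ½ K_a γ H² ⇒ H = √(2P_a/(K_a γ)).
H = √(2×3452/(0.2675×117.8)) = 14.80 ft.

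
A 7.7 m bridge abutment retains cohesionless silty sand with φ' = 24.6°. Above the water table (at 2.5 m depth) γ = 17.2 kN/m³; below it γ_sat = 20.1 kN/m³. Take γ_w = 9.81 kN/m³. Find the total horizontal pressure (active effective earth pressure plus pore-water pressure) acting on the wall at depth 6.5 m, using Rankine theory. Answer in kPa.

73.9 kPa

K_a = (1 − sin φ)/(1 + sin φ) = 0.4121.
γ' = 20.1 − 9.81 = 10.29 kN/m³.
Effective vertical stress at 6.5 m: σ'_v = 17.2×2.5 + 10.29×4.00 = 84.16 kPa.
σ'_h = K_a σ'_v = 0.4121 × 84.16 = 34.69 kPa; u = γ_w × 4.00 = 39.24 kPa.
Total σ_h = 34.69 + 39.24 = 73.93 kPa.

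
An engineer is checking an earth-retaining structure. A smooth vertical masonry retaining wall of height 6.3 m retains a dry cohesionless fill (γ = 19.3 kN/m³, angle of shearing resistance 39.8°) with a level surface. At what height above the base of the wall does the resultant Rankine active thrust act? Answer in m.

2.10 m

K_a = 0.2194.
The pressure distribution is triangular, so the resultant acts at H/3 above the base = 6.3/3 = 2.100 m.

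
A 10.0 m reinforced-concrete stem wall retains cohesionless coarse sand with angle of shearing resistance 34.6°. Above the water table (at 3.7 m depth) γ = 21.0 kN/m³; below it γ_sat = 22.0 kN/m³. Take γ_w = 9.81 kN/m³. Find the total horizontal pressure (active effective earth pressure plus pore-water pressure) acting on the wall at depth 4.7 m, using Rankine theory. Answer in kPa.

K_a = (1 − sin φ)/(1 + sin φ) = 0.2756.
γ' = 22.0 − 9.81 = 12.19 kN/m³.
Effective vertical stress at 4.7 m: σ'_v = 21.0×3.7 + 12.19×1.00 = 89.89 kPa.
σ'_h = K_a σ'_v = 0.2756 × 89.89 = 24.78 kPa; u = γ_w × 1.00 = 9.810 kPa.
Total σ_h = 24.78 + 9.810 = 34.59 kPa.

34.6 kPa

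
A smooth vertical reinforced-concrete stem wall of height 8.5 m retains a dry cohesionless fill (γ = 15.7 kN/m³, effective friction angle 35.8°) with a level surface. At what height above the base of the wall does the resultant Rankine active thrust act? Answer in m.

K_a = 0.2619.
The pressure distribution is triangular, so the resultant acts at H/3 above the base = 8.5/3 = 2.833 m.

2.83 m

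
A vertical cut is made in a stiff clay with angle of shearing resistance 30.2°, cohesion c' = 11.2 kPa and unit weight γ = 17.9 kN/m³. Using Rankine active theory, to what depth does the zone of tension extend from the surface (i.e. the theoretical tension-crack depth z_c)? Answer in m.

2.18 m

K_a = tan²(45° − 30.2°/2) = 0.3307; √K_a = 0.5750.
The active pressure is zero where K_a γ z = 2c√K_a, so z_c = 2c/(γ√K_a) = 2×11.2/(17.9×0.5750) = 2.176 m.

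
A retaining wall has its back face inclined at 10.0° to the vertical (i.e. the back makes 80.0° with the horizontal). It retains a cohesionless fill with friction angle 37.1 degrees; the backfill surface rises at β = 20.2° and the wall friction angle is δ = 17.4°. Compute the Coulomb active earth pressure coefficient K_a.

K_a = sin²(α+φ) / [sin²α · sin(α−δ) · (1 + √{sin(φ+δ)sin(φ−β) / (sin(α−δ)sin(α+β))})²].
With α = 80.0°, φ = 37.1°, δ = 17.4°, β = 20.2°: K_a = 0.3981.

0.398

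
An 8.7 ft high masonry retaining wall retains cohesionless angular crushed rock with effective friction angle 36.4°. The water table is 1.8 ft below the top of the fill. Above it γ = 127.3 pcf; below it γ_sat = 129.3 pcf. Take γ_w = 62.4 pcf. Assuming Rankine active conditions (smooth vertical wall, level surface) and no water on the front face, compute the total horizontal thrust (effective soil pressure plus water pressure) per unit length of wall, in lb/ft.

K_a = tan²(45° − φ/2) = 0.2552.
γ' = 129.3 − 62.4 = 66.90 pcf. Depth below WT = 6.9 ft.
σ'_h at WT = K_a γ d_w = 58.47 psf; at base = 58.47 + K_a γ' × 6.9 = 176.3 psf.
P₁ (0–1.8 ft) = ½×58.47×1.8 = 52.62. P₂ (1.8–8.7 ft) = ½(58.47+176.3)×6.9 = 809.8.
P_w = ½ γ_w h₂² = 0.5×62.4×6.9² = 1485. Total = 52.62+809.8+1485 = 2348 lb/ft.

2350 lb/ft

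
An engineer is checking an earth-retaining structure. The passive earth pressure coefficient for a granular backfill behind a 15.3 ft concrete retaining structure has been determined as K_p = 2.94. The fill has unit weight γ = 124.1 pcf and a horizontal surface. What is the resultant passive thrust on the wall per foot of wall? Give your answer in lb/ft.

42700 lb/ft

P = ½ K_p γ H² = 0.5 × 2.94 × 124.1 × 15.3² = 42700 lb/ft.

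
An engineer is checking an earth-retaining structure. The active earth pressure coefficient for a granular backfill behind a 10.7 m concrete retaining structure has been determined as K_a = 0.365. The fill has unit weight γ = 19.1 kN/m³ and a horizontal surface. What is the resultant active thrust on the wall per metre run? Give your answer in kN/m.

399 kN/m

P = ½ K_a γ H² = 0.5 × 0.365 × 19.1 × 10.7² = 399.1 kN/m.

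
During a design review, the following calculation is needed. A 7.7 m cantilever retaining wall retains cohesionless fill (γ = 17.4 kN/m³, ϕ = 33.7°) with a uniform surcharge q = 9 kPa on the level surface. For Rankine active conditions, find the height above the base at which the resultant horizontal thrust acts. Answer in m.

K_a = 0.2863.
Triangular part P₁ = ½K_aγH² = 147.7 at H/3 = 2.567 m; rectangular part P₂ = K_a q H = 19.84 at H/2 = 3.850 m.
ȳ = (P₁·2.567 + P₂·3.850)/(P₁+P₂) = 2.719 m.

2.72 m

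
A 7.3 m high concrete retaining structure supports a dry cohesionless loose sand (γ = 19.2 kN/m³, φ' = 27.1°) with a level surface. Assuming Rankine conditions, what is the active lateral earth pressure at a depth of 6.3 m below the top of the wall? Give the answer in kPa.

45.2 kPa

K_a = (1 − sin φ)/(1 + sin φ) = 0.3741.
σ_h = K_a γ z = 0.3741 × 19.2 × 6.3 = 45.25 kPa.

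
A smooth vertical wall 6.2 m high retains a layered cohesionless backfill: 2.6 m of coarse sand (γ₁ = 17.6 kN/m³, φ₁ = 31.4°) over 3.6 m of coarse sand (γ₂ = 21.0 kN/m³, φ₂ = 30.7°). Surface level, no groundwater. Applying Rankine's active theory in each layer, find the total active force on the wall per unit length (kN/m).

K_a1 = tan²(45°−31.4°/2) = 0.3149; K_a2 = tan²(45°−30.7°/2) = 0.3240.
Layer 1: σ at base = K_a1 γ₁ h₁ = 14.41 kPa; P₁ = ½×14.41×2.6 = 18.73.
Layer 2: σ_v at top = γ₁h₁ = 45.76; σ_h top = K_a2×45.76 = 14.83; σ_h base = K_a2×(45.76+21.0×3.6) = 39.32.
P₂ = ½(14.83+39.32)×3.6 = 97.47. Total P_a = 18.73+97.47 = 116.2 kN/m.

116 kN/m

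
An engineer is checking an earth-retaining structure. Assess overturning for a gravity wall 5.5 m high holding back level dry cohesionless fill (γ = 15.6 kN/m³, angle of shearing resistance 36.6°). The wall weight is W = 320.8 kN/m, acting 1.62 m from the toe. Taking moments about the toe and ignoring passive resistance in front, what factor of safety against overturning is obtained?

4.75

K_a = tan²(45° − 36.6°/2) = 0.2530.
P_a = ½K_aγH² = 0.5×0.2530×15.6×5.5² = 59.69 kN/m, acting at H/3 = 1.833 m above the base.
Overturning moment M_o = P_a × H/3 = 59.69 × 1.833 = 109.4.
Resisting moment M_r = W × 1.62 = 320.8 × 1.62 = 519.7.
FS_overturning = M_r/M_o = 519.7/109.4 = 4.749.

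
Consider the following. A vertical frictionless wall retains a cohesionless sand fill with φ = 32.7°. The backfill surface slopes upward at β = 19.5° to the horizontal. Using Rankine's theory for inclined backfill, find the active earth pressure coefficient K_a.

K_a = cos β · (cos β − √(cos²β − cos²φ)) / (cos β + √(cos²β − cos²φ)).
cos β = 0.9426, cos φ = 0.8415, √(cos²β − cos²φ) = 0.4248.
K_a = 0.9426 × (0.9426 − 0.4248)/(0.9426 + 0.4248) = 0.3570.

0.357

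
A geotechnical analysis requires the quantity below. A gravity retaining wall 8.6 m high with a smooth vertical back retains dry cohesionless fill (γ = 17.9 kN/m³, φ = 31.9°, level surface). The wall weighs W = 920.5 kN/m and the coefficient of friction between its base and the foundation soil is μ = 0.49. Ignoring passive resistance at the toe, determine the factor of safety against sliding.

K_a = tan²(45° − 31.9°/2) = 0.3085.
P_a = ½K_aγH² = 0.5×0.3085×17.9×8.6² = 204.2 kN/m, acting at H/3 = 2.867 m above the base.
FS_sliding = μW / P_a = 0.49×920.5 / 204.2 = 2.209.

2.21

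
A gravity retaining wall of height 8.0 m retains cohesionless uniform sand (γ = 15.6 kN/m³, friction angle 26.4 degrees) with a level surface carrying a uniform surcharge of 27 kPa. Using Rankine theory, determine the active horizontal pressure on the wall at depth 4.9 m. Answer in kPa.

K_a = (1 − sin φ)/(1 + sin φ) = 0.3844.
σ_v = γz + q = 15.6 × 4.9 + 27 = 103.4 kPa.
σ_h = K_a σ_v = 0.3844 × 103.4 = 39.77 kPa.

39.8 kPa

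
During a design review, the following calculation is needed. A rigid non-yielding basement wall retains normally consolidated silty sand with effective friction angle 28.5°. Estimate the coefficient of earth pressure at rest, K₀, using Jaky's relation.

K₀ = 1 − sin φ' = 1 − sin 28.5° = 0.5228.

0.523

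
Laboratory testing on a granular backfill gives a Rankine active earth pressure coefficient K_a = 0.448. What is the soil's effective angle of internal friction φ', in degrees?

K_a = tan²(45° − φ/2) ⇒ 45° − φ/2 = arctan(√0.448) = 33.80°.
φ = 2(45° − 33.80°) = 22.41°.

22.4°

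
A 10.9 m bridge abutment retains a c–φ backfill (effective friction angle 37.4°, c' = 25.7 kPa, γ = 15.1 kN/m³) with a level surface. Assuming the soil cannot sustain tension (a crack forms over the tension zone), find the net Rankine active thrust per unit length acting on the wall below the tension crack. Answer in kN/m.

29.7 kN/m

K_a = 0.2443; √K_a = 0.4942.
Tension-crack depth z_c = 2c/(γ√K_a) = 2×25.7/(15.1×0.4942) = 6.887 m.
σ_a at base = K_a γ H − 2c√K_a = 0.2443×15.1×10.9 − 2×25.7×0.4942 = 14.80 kPa.
P_a = ½ × 14.80 × (H − z_c) = 0.5×14.80×4.013 = 29.69 kN/m.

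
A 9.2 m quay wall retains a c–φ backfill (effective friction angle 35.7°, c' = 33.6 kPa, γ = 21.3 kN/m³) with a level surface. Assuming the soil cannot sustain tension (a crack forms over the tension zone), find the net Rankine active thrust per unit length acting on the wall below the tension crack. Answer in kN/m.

26.0 kN/m

K_a = 0.2630; √K_a = 0.5128.
Tension-crack depth z_c = 2c/(γ√K_a) = 2×33.6/(21.3×0.5128) = 6.152 m.
σ_a at base = K_a γ H − 2c√K_a = 0.2630×21.3×9.2 − 2×33.6×0.5128 = 17.07 kPa.
P_a = ½ × 17.07 × (H − z_c) = 0.5×17.07×3.048 = 26.02 kN/m.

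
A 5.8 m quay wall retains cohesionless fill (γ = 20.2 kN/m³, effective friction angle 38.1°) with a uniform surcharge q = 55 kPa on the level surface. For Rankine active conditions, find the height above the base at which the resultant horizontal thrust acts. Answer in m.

2.40 m

K_a = 0.2368.
Triangular part P₁ = ½K_aγH² = 80.47 at H/3 = 1.933 m; rectangular part P₂ = K_a q H = 75.55 at H/2 = 2.900 m.
ȳ = (P₁·1.933 + P₂·2.900)/(P₁+P₂) = 2.401 m.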